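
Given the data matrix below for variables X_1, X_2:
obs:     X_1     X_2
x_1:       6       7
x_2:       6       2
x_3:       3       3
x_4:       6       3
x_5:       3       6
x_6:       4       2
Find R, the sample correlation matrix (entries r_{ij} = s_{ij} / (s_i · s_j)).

Step 1 — column means:
  mean(X_1) = (6 + 6 + 3 + 6 + 3 + 4) / 6 = 28/6 = 4.6667
  mean(X_2) = (7 + 2 + 3 + 3 + 6 + 2) / 6 = 23/6 = 3.8333

Step 2 — sample variances and covariances s[i,j] = (1/(n-1)) · Σ_k (x_{k,i} - mean_i) · (x_{k,j} - mean_j), with n-1 = 5:
  s[X_1,X_1] = ((1.3333)·(1.3333) + (1.3333)·(1.3333) + (-1.6667)·(-1.6667) + (1.3333)·(1.3333) + (-1.6667)·(-1.6667) + (-0.6667)·(-0.6667)) / 5 = 11.3333/5 = 2.2667
  s[X_1,X_2] = ((1.3333)·(3.1667) + (1.3333)·(-1.8333) + (-1.6667)·(-0.8333) + (1.3333)·(-0.8333) + (-1.6667)·(2.1667) + (-0.6667)·(-1.8333)) / 5 = -0.3333/5 = -0.0667
  s[X_2,X_2] = ((3.1667)·(3.1667) + (-1.8333)·(-1.8333) + (-0.8333)·(-0.8333) + (-0.8333)·(-0.8333) + (2.1667)·(2.1667) + (-1.8333)·(-1.8333)) / 5 = 22.8333/5 = 4.5667
  Sample standard deviations s_i = √(s[i,i]):
  s(X_1) = √(2.2667) = 1.5055
  s(X_2) = √(4.5667) = 2.137

Step 3 — r_{ij} = s_{ij} / (s_i · s_j):
  r[X_1,X_1] = 1 (diagonal).
  r[X_1,X_2] = -0.0667 / (1.5055 · 2.137) = -0.0667 / 3.2173 = -0.0207
  r[X_2,X_2] = 1 (diagonal).

R is symmetric with unit diagonal. Assembling:

R = [[1, -0.0207],
 [-0.0207, 1]]


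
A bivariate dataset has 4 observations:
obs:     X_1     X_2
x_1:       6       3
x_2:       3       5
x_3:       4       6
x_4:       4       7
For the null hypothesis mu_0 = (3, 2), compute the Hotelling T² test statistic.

Step 1 — sample mean vector:
  mean(X_1) = (6 + 3 + 4 + 4) / 4 = 17/4 = 4.25
  mean(X_2) = (3 + 5 + 6 + 7) / 4 = 21/4 = 5.25
  x̄ = (4.25, 5.25),  deviation x̄ - mu_0 = (4.25, 5.25) - (3, 2) = (1.25, 3.25).

Step 2 — sample covariance matrix, S[i,j] = (1/(n-1)) · Σ_k (x_{k,i} - mean_i) · (x_{k,j} - mean_j), divisor n-1 = 3:
  S[X_1,X_1] = ((1.75)·(1.75) + (-1.25)·(-1.25) + (-0.25)·(-0.25) + (-0.25)·(-0.25)) / 3 = 4.75/3 = 1.5833
  S[X_1,X_2] = ((1.75)·(-2.25) + (-1.25)·(-0.25) + (-0.25)·(0.75) + (-0.25)·(1.75)) / 3 = -4.25/3 = -1.4167
  S[X_2,X_2] = ((-2.25)·(-2.25) + (-0.25)·(-0.25) + (0.75)·(0.75) + (1.75)·(1.75)) / 3 = 8.75/3 = 2.9167
  S = [[1.5833, -1.4167],
 [-1.4167, 2.9167]].

Step 3 — invert S. det(S) = 1.5833·2.9167 - (-1.4167)² = 2.6111.
  S^{-1} = (1/det) · [[d, -b], [-b, a]] = [[1.117, 0.5426],
 [0.5426, 0.6064]].

Step 4 — quadratic form (x̄ - mu_0)^T · S^{-1} · (x̄ - mu_0):
  S^{-1} · (x̄ - mu_0) = (3.1596, 2.6489),
  (x̄ - mu_0)^T · [...] = (1.25)·(3.1596) + (3.25)·(2.6489) = 12.5585.

Step 5 — scale by n: T² = 4 · 12.5585 = 50.234.

T² ≈ 50.234


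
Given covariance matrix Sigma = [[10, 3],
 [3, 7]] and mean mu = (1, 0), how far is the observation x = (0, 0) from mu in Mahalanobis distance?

Step 1 — centre the observation: (x - mu) = (-1, 0).

Step 2 — invert Sigma. det(Sigma) = 10·7 - (3)² = 61.
  Sigma^{-1} = (1/det) · [[d, -b], [-b, a]] = [[0.1148, -0.0492],
 [-0.0492, 0.1639]].

Step 3 — form the quadratic (x - mu)^T · Sigma^{-1} · (x - mu):
  Sigma^{-1} · (x - mu) = (-0.1148, 0.0492).
  (x - mu)^T · [Sigma^{-1} · (x - mu)] = (-1)·(-0.1148) + (0)·(0.0492) = 0.1148.

Step 4 — take square root: d = √(0.1148) ≈ 0.3388.

d(x, mu) = √(0.1148) ≈ 0.3388


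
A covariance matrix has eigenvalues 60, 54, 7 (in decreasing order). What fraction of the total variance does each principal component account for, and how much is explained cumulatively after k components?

Step 1 — total variance = trace(Sigma) = Σ λ_i = 60 + 54 + 7 = 121.

Step 2 — fraction explained by component i = λ_i / Σ λ:
  PC1: 60/121 = 0.4959
  PC2: 54/121 = 0.4463
  PC3: 7/121 = 0.0579

Step 3 — cumulative fraction after k components = (λ_1 + ... + λ_k) / Σ λ:
  k = 1: 60/121 = 0.4959
  k = 2: (60 + 54)/121 = 114/121 = 0.9421
  k = 3: (60 + 54 + 7)/121 = 121/121 = 1

Summary (fraction, with percent):

explained: PC1 0.4959 (49.59%), PC2 0.4463 (44.63%), PC3 0.0579 (5.79%);  cumulative: 0.4959, 0.9421, 1


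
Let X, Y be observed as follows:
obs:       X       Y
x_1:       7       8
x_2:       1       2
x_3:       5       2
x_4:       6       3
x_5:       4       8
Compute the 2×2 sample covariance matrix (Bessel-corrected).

Step 1 — column means:
  mean(X) = (7 + 1 + 5 + 6 + 4) / 5 = 23/5 = 4.6
  mean(Y) = (8 + 2 + 2 + 3 + 8) / 5 = 23/5 = 4.6

Step 2 — sample covariance S[i,j] = (1/(n-1)) · Σ_k (x_{k,i} - mean_i) · (x_{k,j} - mean_j), with n-1 = 4.
  S[X,X] = ((2.4)·(2.4) + (-3.6)·(-3.6) + (0.4)·(0.4) + (1.4)·(1.4) + (-0.6)·(-0.6)) / 4 = 21.2/4 = 5.3
  S[X,Y] = ((2.4)·(3.4) + (-3.6)·(-2.6) + (0.4)·(-2.6) + (1.4)·(-1.6) + (-0.6)·(3.4)) / 4 = 12.2/4 = 3.05
  S[Y,Y] = ((3.4)·(3.4) + (-2.6)·(-2.6) + (-2.6)·(-2.6) + (-1.6)·(-1.6) + (3.4)·(3.4)) / 4 = 39.2/4 = 9.8

S is symmetric (S[j,i] = S[i,j]). Assembling:

S = [[5.3, 3.05],
 [3.05, 9.8]]


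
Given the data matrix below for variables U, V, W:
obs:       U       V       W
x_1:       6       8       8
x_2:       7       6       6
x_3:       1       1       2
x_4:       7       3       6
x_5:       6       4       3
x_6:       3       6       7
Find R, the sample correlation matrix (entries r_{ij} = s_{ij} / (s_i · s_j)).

Step 1 — column means:
  mean(U) = (6 + 7 + 1 + 7 + 6 + 3) / 6 = 30/6 = 5
  mean(V) = (8 + 6 + 1 + 3 + 4 + 6) / 6 = 28/6 = 4.6667
  mean(W) = (8 + 6 + 2 + 6 + 3 + 7) / 6 = 32/6 = 5.3333

Step 2 — sample variances and covariances s[i,j] = (1/(n-1)) · Σ_k (x_{k,i} - mean_i) · (x_{k,j} - mean_j), with n-1 = 5:
  s[U,U] = ((1)·(1) + (2)·(2) + (-4)·(-4) + (2)·(2) + (1)·(1) + (-2)·(-2)) / 5 = 30/5 = 6
  s[U,V] = ((1)·(3.3333) + (2)·(1.3333) + (-4)·(-3.6667) + (2)·(-1.6667) + (1)·(-0.6667) + (-2)·(1.3333)) / 5 = 14/5 = 2.8
  s[U,W] = ((1)·(2.6667) + (2)·(0.6667) + (-4)·(-3.3333) + (2)·(0.6667) + (1)·(-2.3333) + (-2)·(1.6667)) / 5 = 13/5 = 2.6
  s[V,V] = ((3.3333)·(3.3333) + (1.3333)·(1.3333) + (-3.6667)·(-3.6667) + (-1.6667)·(-1.6667) + (-0.6667)·(-0.6667) + (1.3333)·(1.3333)) / 5 = 31.3333/5 = 6.2667
  s[V,W] = ((3.3333)·(2.6667) + (1.3333)·(0.6667) + (-3.6667)·(-3.3333) + (-1.6667)·(0.6667) + (-0.6667)·(-2.3333) + (1.3333)·(1.6667)) / 5 = 24.6667/5 = 4.9333
  s[W,W] = ((2.6667)·(2.6667) + (0.6667)·(0.6667) + (-3.3333)·(-3.3333) + (0.6667)·(0.6667) + (-2.3333)·(-2.3333) + (1.6667)·(1.6667)) / 5 = 27.3333/5 = 5.4667
  Sample standard deviations s_i = √(s[i,i]):
  s(U) = √(6) = 2.4495
  s(V) = √(6.2667) = 2.5033
  s(W) = √(5.4667) = 2.3381

Step 3 — r_{ij} = s_{ij} / (s_i · s_j):
  r[U,U] = 1 (diagonal).
  r[U,V] = 2.8 / (2.4495 · 2.5033) = 2.8 / 6.1319 = 0.4566
  r[U,W] = 2.6 / (2.4495 · 2.3381) = 2.6 / 5.7271 = 0.454
  r[V,V] = 1 (diagonal).
  r[V,W] = 4.9333 / (2.5033 · 2.3381) = 4.9333 / 5.853 = 0.8429
  r[W,W] = 1 (diagonal).

R is symmetric with unit diagonal. Assembling:

R = [[1, 0.4566, 0.454],
 [0.4566, 1, 0.8429],
 [0.454, 0.8429, 1]]


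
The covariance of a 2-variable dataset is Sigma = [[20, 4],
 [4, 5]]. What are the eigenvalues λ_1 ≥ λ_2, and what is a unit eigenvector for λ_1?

Step 1 — characteristic polynomial of 2×2 Sigma:
  det(Sigma - λI) = λ² - trace · λ + det = 0.
  trace = 20 + 5 = 25, det = 20·5 - (4)² = 84.
Step 2 — discriminant:
  Δ = trace² - 4·det = 625 - 336 = 289.
Step 3 — eigenvalues:
  λ = (trace ± √Δ)/2 = (25 ± 17)/2,
  λ_1 = 21,  λ_2 = 4.

Step 4 — unit eigenvector for λ_1: solve (Sigma - λ_1 I)v = 0. First row:
  (20 - 21)·v_x + (4)·v_y = 0, i.e. (-1)·v_x + (4)·v_y = 0,
  so v ∝ (b, λ_1 - a) = (4, 1) = u.
  ||u|| = √((4)² + (1)²) = √(17) ≈ 4.1231,
  v_1 = u/||u|| ≈ (0.9701, 0.2425) (||v_1|| = 1).

λ_1 = 21,  λ_2 = 4;  v_1 ≈ (0.9701, 0.2425)


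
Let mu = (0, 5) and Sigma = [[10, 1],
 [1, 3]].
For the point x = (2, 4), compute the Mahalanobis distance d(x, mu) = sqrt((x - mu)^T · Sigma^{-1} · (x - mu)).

Step 1 — centre the observation: (x - mu) = (2, -1).

Step 2 — invert Sigma. det(Sigma) = 10·3 - (1)² = 29.
  Sigma^{-1} = (1/det) · [[d, -b], [-b, a]] = [[0.1034, -0.0345],
 [-0.0345, 0.3448]].

Step 3 — form the quadratic (x - mu)^T · Sigma^{-1} · (x - mu):
  Sigma^{-1} · (x - mu) = (0.2414, -0.4138).
  (x - mu)^T · [Sigma^{-1} · (x - mu)] = (2)·(0.2414) + (-1)·(-0.4138) = 0.8966.

Step 4 — take square root: d = √(0.8966) ≈ 0.9469.

d(x, mu) = √(0.8966) ≈ 0.9469


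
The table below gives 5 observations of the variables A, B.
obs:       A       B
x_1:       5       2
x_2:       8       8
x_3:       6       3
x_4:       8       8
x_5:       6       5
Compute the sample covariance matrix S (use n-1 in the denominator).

Step 1 — column means:
  mean(A) = (5 + 8 + 6 + 8 + 6) / 5 = 33/5 = 6.6
  mean(B) = (2 + 8 + 3 + 8 + 5) / 5 = 26/5 = 5.2

Step 2 — sample covariance S[i,j] = (1/(n-1)) · Σ_k (x_{k,i} - mean_i) · (x_{k,j} - mean_j), with n-1 = 4.
  S[A,A] = ((-1.6)·(-1.6) + (1.4)·(1.4) + (-0.6)·(-0.6) + (1.4)·(1.4) + (-0.6)·(-0.6)) / 4 = 7.2/4 = 1.8
  S[A,B] = ((-1.6)·(-3.2) + (1.4)·(2.8) + (-0.6)·(-2.2) + (1.4)·(2.8) + (-0.6)·(-0.2)) / 4 = 14.4/4 = 3.6
  S[B,B] = ((-3.2)·(-3.2) + (2.8)·(2.8) + (-2.2)·(-2.2) + (2.8)·(2.8) + (-0.2)·(-0.2)) / 4 = 30.8/4 = 7.7

S is symmetric (S[j,i] = S[i,j]). Assembling:

S = [[1.8, 3.6],
 [3.6, 7.7]]


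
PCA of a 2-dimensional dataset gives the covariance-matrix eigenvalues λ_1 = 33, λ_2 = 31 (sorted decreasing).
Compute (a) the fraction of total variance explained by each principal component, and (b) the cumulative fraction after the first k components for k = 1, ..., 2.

Step 1 — total variance = trace(Sigma) = Σ λ_i = 33 + 31 = 64.

Step 2 — fraction explained by component i = λ_i / Σ λ:
  PC1: 33/64 = 0.5156
  PC2: 31/64 = 0.4844

Step 3 — cumulative fraction after k components = (λ_1 + ... + λ_k) / Σ λ:
  k = 1: 33/64 = 0.5156
  k = 2: (33 + 31)/64 = 64/64 = 1

Summary (fraction, with percent):

explained: PC1 0.5156 (51.56%), PC2 0.4844 (48.44%);  cumulative: 0.5156, 1


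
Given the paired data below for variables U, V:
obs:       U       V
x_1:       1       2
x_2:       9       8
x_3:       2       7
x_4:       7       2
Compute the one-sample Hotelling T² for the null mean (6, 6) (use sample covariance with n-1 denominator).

Step 1 — sample mean vector:
  mean(U) = (1 + 9 + 2 + 7) / 4 = 19/4 = 4.75
  mean(V) = (2 + 8 + 7 + 2) / 4 = 19/4 = 4.75
  x̄ = (4.75, 4.75),  deviation x̄ - mu_0 = (4.75, 4.75) - (6, 6) = (-1.25, -1.25).

Step 2 — sample covariance matrix, S[i,j] = (1/(n-1)) · Σ_k (x_{k,i} - mean_i) · (x_{k,j} - mean_j), divisor n-1 = 3:
  S[U,U] = ((-3.75)·(-3.75) + (4.25)·(4.25) + (-2.75)·(-2.75) + (2.25)·(2.25)) / 3 = 44.75/3 = 14.9167
  S[U,V] = ((-3.75)·(-2.75) + (4.25)·(3.25) + (-2.75)·(2.25) + (2.25)·(-2.75)) / 3 = 11.75/3 = 3.9167
  S[V,V] = ((-2.75)·(-2.75) + (3.25)·(3.25) + (2.25)·(2.25) + (-2.75)·(-2.75)) / 3 = 30.75/3 = 10.25
  S = [[14.9167, 3.9167],
 [3.9167, 10.25]].

Step 3 — invert S. det(S) = 14.9167·10.25 - (3.9167)² = 137.5556.
  S^{-1} = (1/det) · [[d, -b], [-b, a]] = [[0.0745, -0.0285],
 [-0.0285, 0.1084]].

Step 4 — quadratic form (x̄ - mu_0)^T · S^{-1} · (x̄ - mu_0):
  S^{-1} · (x̄ - mu_0) = (-0.0576, -0.1),
  (x̄ - mu_0)^T · [...] = (-1.25)·(-0.0576) + (-1.25)·(-0.1) = 0.1969.

Step 5 — scale by n: T² = 4 · 0.1969 = 0.7876.

T² ≈ 0.7876


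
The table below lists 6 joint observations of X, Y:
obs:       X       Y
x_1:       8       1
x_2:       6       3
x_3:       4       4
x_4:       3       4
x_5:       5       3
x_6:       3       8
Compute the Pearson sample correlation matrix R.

Step 1 — column means:
  mean(X) = (8 + 6 + 4 + 3 + 5 + 3) / 6 = 29/6 = 4.8333
  mean(Y) = (1 + 3 + 4 + 4 + 3 + 8) / 6 = 23/6 = 3.8333

Step 2 — sample variances and covariances s[i,j] = (1/(n-1)) · Σ_k (x_{k,i} - mean_i) · (x_{k,j} - mean_j), with n-1 = 5:
  s[X,X] = ((3.1667)·(3.1667) + (1.1667)·(1.1667) + (-0.8333)·(-0.8333) + (-1.8333)·(-1.8333) + (0.1667)·(0.1667) + (-1.8333)·(-1.8333)) / 5 = 18.8333/5 = 3.7667
  s[X,Y] = ((3.1667)·(-2.8333) + (1.1667)·(-0.8333) + (-0.8333)·(0.1667) + (-1.8333)·(0.1667) + (0.1667)·(-0.8333) + (-1.8333)·(4.1667)) / 5 = -18.1667/5 = -3.6333
  s[Y,Y] = ((-2.8333)·(-2.8333) + (-0.8333)·(-0.8333) + (0.1667)·(0.1667) + (0.1667)·(0.1667) + (-0.8333)·(-0.8333) + (4.1667)·(4.1667)) / 5 = 26.8333/5 = 5.3667
  Sample standard deviations s_i = √(s[i,i]):
  s(X) = √(3.7667) = 1.9408
  s(Y) = √(5.3667) = 2.3166

Step 3 — r_{ij} = s_{ij} / (s_i · s_j):
  r[X,X] = 1 (diagonal).
  r[X,Y] = -3.6333 / (1.9408 · 2.3166) = -3.6333 / 4.496 = -0.8081
  r[Y,Y] = 1 (diagonal).

R is symmetric with unit diagonal. Assembling:

R = [[1, -0.8081],
 [-0.8081, 1]]


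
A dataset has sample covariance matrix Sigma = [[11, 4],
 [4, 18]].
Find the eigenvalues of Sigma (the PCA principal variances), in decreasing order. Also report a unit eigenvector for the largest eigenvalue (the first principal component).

Step 1 — characteristic polynomial of 2×2 Sigma:
  det(Sigma - λI) = λ² - trace · λ + det = 0.
  trace = 11 + 18 = 29, det = 11·18 - (4)² = 182.
Step 2 — discriminant:
  Δ = trace² - 4·det = 841 - 728 = 113.
Step 3 — eigenvalues:
  λ = (trace ± √Δ)/2 = (29 ± 10.6301)/2,
  λ_1 = 19.8151,  λ_2 = 9.1849.

Step 4 — unit eigenvector for λ_1: solve (Sigma - λ_1 I)v = 0. First row:
  (11 - 19.8151)·v_x + (4)·v_y = 0, i.e. (-8.8151)·v_x + (4)·v_y = 0,
  so v ∝ (b, λ_1 - a) = (4, 8.8151) = u.
  ||u|| = √((4)² + (8.8151)²) = √(93.7055) ≈ 9.6802,
  v_1 = u/||u|| ≈ (0.4132, 0.9106) (||v_1|| = 1).

λ_1 = 19.8151,  λ_2 = 9.1849;  v_1 ≈ (0.4132, 0.9106)


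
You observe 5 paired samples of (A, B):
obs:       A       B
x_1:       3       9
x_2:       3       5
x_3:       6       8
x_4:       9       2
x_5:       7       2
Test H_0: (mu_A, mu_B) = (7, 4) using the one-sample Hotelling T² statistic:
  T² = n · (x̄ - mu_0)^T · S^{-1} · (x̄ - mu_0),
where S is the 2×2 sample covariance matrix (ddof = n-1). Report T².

Step 1 — sample mean vector:
  mean(A) = (3 + 3 + 6 + 9 + 7) / 5 = 28/5 = 5.6
  mean(B) = (9 + 5 + 8 + 2 + 2) / 5 = 26/5 = 5.2
  x̄ = (5.6, 5.2),  deviation x̄ - mu_0 = (5.6, 5.2) - (7, 4) = (-1.4, 1.2).

Step 2 — sample covariance matrix, S[i,j] = (1/(n-1)) · Σ_k (x_{k,i} - mean_i) · (x_{k,j} - mean_j), divisor n-1 = 4:
  S[A,A] = ((-2.6)·(-2.6) + (-2.6)·(-2.6) + (0.4)·(0.4) + (3.4)·(3.4) + (1.4)·(1.4)) / 4 = 27.2/4 = 6.8
  S[A,B] = ((-2.6)·(3.8) + (-2.6)·(-0.2) + (0.4)·(2.8) + (3.4)·(-3.2) + (1.4)·(-3.2)) / 4 = -23.6/4 = -5.9
  S[B,B] = ((3.8)·(3.8) + (-0.2)·(-0.2) + (2.8)·(2.8) + (-3.2)·(-3.2) + (-3.2)·(-3.2)) / 4 = 42.8/4 = 10.7
  S = [[6.8, -5.9],
 [-5.9, 10.7]].

Step 3 — invert S. det(S) = 6.8·10.7 - (-5.9)² = 37.95.
  S^{-1} = (1/det) · [[d, -b], [-b, a]] = [[0.2819, 0.1555],
 [0.1555, 0.1792]].

Step 4 — quadratic form (x̄ - mu_0)^T · S^{-1} · (x̄ - mu_0):
  S^{-1} · (x̄ - mu_0) = (-0.2082, -0.0026),
  (x̄ - mu_0)^T · [...] = (-1.4)·(-0.2082) + (1.2)·(-0.0026) = 0.2883.

Step 5 — scale by n: T² = 5 · 0.2883 = 1.4414.

T² ≈ 1.4414


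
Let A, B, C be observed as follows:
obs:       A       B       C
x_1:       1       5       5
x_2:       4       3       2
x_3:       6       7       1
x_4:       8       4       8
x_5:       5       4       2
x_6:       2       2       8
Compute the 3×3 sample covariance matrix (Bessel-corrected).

Step 1 — column means:
  mean(A) = (1 + 4 + 6 + 8 + 5 + 2) / 6 = 26/6 = 4.3333
  mean(B) = (5 + 3 + 7 + 4 + 4 + 2) / 6 = 25/6 = 4.1667
  mean(C) = (5 + 2 + 1 + 8 + 2 + 8) / 6 = 26/6 = 4.3333

Step 2 — sample covariance S[i,j] = (1/(n-1)) · Σ_k (x_{k,i} - mean_i) · (x_{k,j} - mean_j), with n-1 = 5.
  S[A,A] = ((-3.3333)·(-3.3333) + (-0.3333)·(-0.3333) + (1.6667)·(1.6667) + (3.6667)·(3.6667) + (0.6667)·(0.6667) + (-2.3333)·(-2.3333)) / 5 = 33.3333/5 = 6.6667
  S[A,B] = ((-3.3333)·(0.8333) + (-0.3333)·(-1.1667) + (1.6667)·(2.8333) + (3.6667)·(-0.1667) + (0.6667)·(-0.1667) + (-2.3333)·(-2.1667)) / 5 = 6.6667/5 = 1.3333
  S[A,C] = ((-3.3333)·(0.6667) + (-0.3333)·(-2.3333) + (1.6667)·(-3.3333) + (3.6667)·(3.6667) + (0.6667)·(-2.3333) + (-2.3333)·(3.6667)) / 5 = -3.6667/5 = -0.7333
  S[B,B] = ((0.8333)·(0.8333) + (-1.1667)·(-1.1667) + (2.8333)·(2.8333) + (-0.1667)·(-0.1667) + (-0.1667)·(-0.1667) + (-2.1667)·(-2.1667)) / 5 = 14.8333/5 = 2.9667
  S[B,C] = ((0.8333)·(0.6667) + (-1.1667)·(-2.3333) + (2.8333)·(-3.3333) + (-0.1667)·(3.6667) + (-0.1667)·(-2.3333) + (-2.1667)·(3.6667)) / 5 = -14.3333/5 = -2.8667
  S[C,C] = ((0.6667)·(0.6667) + (-2.3333)·(-2.3333) + (-3.3333)·(-3.3333) + (3.6667)·(3.6667) + (-2.3333)·(-2.3333) + (3.6667)·(3.6667)) / 5 = 49.3333/5 = 9.8667

S is symmetric (S[j,i] = S[i,j]). Assembling:

S = [[6.6667, 1.3333, -0.7333],
 [1.3333, 2.9667, -2.8667],
 [-0.7333, -2.8667, 9.8667]]


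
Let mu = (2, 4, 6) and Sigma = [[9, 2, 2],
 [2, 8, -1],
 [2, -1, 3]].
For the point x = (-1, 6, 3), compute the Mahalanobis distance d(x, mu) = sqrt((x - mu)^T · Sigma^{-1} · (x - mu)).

Step 1 — centre the observation: (x - mu) = (-3, 2, -3).

Step 2 — invert Sigma (cofactor / det for 3×3, or solve directly):
  Sigma^{-1} = [[0.1484, -0.0516, -0.1161],
 [-0.0516, 0.1484, 0.0839],
 [-0.1161, 0.0839, 0.4387]].

Step 3 — form the quadratic (x - mu)^T · Sigma^{-1} · (x - mu):
  Sigma^{-1} · (x - mu) = (-0.2, 0.2, -0.8).
  (x - mu)^T · [Sigma^{-1} · (x - mu)] = (-3)·(-0.2) + (2)·(0.2) + (-3)·(-0.8) = 3.4.

Step 4 — take square root: d = √(3.4) ≈ 1.8439.

d(x, mu) = √(3.4) ≈ 1.8439


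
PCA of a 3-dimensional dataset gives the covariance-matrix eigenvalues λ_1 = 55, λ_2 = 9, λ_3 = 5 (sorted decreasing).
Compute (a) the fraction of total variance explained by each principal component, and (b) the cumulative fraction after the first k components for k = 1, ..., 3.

Step 1 — total variance = trace(Sigma) = Σ λ_i = 55 + 9 + 5 = 69.

Step 2 — fraction explained by component i = λ_i / Σ λ:
  PC1: 55/69 = 0.7971
  PC2: 9/69 = 0.1304
  PC3: 5/69 = 0.0725

Step 3 — cumulative fraction after k components = (λ_1 + ... + λ_k) / Σ λ:
  k = 1: 55/69 = 0.7971
  k = 2: (55 + 9)/69 = 64/69 = 0.9275
  k = 3: (55 + 9 + 5)/69 = 69/69 = 1

Summary (fraction, with percent):

explained: PC1 0.7971 (79.71%), PC2 0.1304 (13.04%), PC3 0.0725 (7.25%);  cumulative: 0.7971, 0.9275, 1


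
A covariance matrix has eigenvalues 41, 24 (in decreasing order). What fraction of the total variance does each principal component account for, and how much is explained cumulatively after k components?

Step 1 — total variance = trace(Sigma) = Σ λ_i = 41 + 24 = 65.

Step 2 — fraction explained by component i = λ_i / Σ λ:
  PC1: 41/65 = 0.6308
  PC2: 24/65 = 0.3692

Step 3 — cumulative fraction after k components = (λ_1 + ... + λ_k) / Σ λ:
  k = 1: 41/65 = 0.6308
  k = 2: (41 + 24)/65 = 65/65 = 1

Summary (fraction, with percent):

explained: PC1 0.6308 (63.08%), PC2 0.3692 (36.92%);  cumulative: 0.6308, 1


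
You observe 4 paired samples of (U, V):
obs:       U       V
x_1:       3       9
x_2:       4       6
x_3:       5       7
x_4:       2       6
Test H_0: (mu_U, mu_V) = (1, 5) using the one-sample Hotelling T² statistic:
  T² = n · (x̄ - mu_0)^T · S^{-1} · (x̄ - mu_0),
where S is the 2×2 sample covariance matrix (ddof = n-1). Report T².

Step 1 — sample mean vector:
  mean(U) = (3 + 4 + 5 + 2) / 4 = 14/4 = 3.5
  mean(V) = (9 + 6 + 7 + 6) / 4 = 28/4 = 7
  x̄ = (3.5, 7),  deviation x̄ - mu_0 = (3.5, 7) - (1, 5) = (2.5, 2).

Step 2 — sample covariance matrix, S[i,j] = (1/(n-1)) · Σ_k (x_{k,i} - mean_i) · (x_{k,j} - mean_j), divisor n-1 = 3:
  S[U,U] = ((-0.5)·(-0.5) + (0.5)·(0.5) + (1.5)·(1.5) + (-1.5)·(-1.5)) / 3 = 5/3 = 1.6667
  S[U,V] = ((-0.5)·(2) + (0.5)·(-1) + (1.5)·(0) + (-1.5)·(-1)) / 3 = 0/3 = 0
  S[V,V] = ((2)·(2) + (-1)·(-1) + (0)·(0) + (-1)·(-1)) / 3 = 6/3 = 2
  S = [[1.6667, 0],
 [0, 2]].

Step 3 — invert S. det(S) = 1.6667·2 - (0)² = 3.3333.
  S^{-1} = (1/det) · [[d, -b], [-b, a]] = [[0.6, 0],
 [0, 0.5]].

Step 4 — quadratic form (x̄ - mu_0)^T · S^{-1} · (x̄ - mu_0):
  S^{-1} · (x̄ - mu_0) = (1.5, 1),
  (x̄ - mu_0)^T · [...] = (2.5)·(1.5) + (2)·(1) = 5.75.

Step 5 — scale by n: T² = 4 · 5.75 = 23.

T² ≈ 23


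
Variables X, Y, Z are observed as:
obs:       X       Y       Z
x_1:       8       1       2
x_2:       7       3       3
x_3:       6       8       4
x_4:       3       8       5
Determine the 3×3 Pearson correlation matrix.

Step 1 — column means:
  mean(X) = (8 + 7 + 6 + 3) / 4 = 24/4 = 6
  mean(Y) = (1 + 3 + 8 + 8) / 4 = 20/4 = 5
  mean(Z) = (2 + 3 + 4 + 5) / 4 = 14/4 = 3.5

Step 2 — sample variances and covariances s[i,j] = (1/(n-1)) · Σ_k (x_{k,i} - mean_i) · (x_{k,j} - mean_j), with n-1 = 3:
  s[X,X] = ((2)·(2) + (1)·(1) + (0)·(0) + (-3)·(-3)) / 3 = 14/3 = 4.6667
  s[X,Y] = ((2)·(-4) + (1)·(-2) + (0)·(3) + (-3)·(3)) / 3 = -19/3 = -6.3333
  s[X,Z] = ((2)·(-1.5) + (1)·(-0.5) + (0)·(0.5) + (-3)·(1.5)) / 3 = -8/3 = -2.6667
  s[Y,Y] = ((-4)·(-4) + (-2)·(-2) + (3)·(3) + (3)·(3)) / 3 = 38/3 = 12.6667
  s[Y,Z] = ((-4)·(-1.5) + (-2)·(-0.5) + (3)·(0.5) + (3)·(1.5)) / 3 = 13/3 = 4.3333
  s[Z,Z] = ((-1.5)·(-1.5) + (-0.5)·(-0.5) + (0.5)·(0.5) + (1.5)·(1.5)) / 3 = 5/3 = 1.6667
  Sample standard deviations s_i = √(s[i,i]):
  s(X) = √(4.6667) = 2.1602
  s(Y) = √(12.6667) = 3.559
  s(Z) = √(1.6667) = 1.291

Step 3 — r_{ij} = s_{ij} / (s_i · s_j):
  r[X,X] = 1 (diagonal).
  r[X,Y] = -6.3333 / (2.1602 · 3.559) = -6.3333 / 7.6884 = -0.8238
  r[X,Z] = -2.6667 / (2.1602 · 1.291) = -2.6667 / 2.7889 = -0.9562
  r[Y,Y] = 1 (diagonal).
  r[Y,Z] = 4.3333 / (3.559 · 1.291) = 4.3333 / 4.5947 = 0.9431
  r[Z,Z] = 1 (diagonal).

R is symmetric with unit diagonal. Assembling:

R = [[1, -0.8238, -0.9562],
 [-0.8238, 1, 0.9431],
 [-0.9562, 0.9431, 1]]


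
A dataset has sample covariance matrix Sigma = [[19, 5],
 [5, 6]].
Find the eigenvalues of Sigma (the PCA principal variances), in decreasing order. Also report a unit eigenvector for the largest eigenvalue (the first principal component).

Step 1 — characteristic polynomial of 2×2 Sigma:
  det(Sigma - λI) = λ² - trace · λ + det = 0.
  trace = 19 + 6 = 25, det = 19·6 - (5)² = 89.
Step 2 — discriminant:
  Δ = trace² - 4·det = 625 - 356 = 269.
Step 3 — eigenvalues:
  λ = (trace ± √Δ)/2 = (25 ± 16.4012)/2,
  λ_1 = 20.7006,  λ_2 = 4.2994.

Step 4 — unit eigenvector for λ_1: solve (Sigma - λ_1 I)v = 0. First row:
  (19 - 20.7006)·v_x + (5)·v_y = 0, i.e. (-1.7006)·v_x + (5)·v_y = 0,
  so v ∝ (b, λ_1 - a) = (5, 1.7006) = u.
  ||u|| = √((5)² + (1.7006)²) = √(27.8921) ≈ 5.2813,
  v_1 = u/||u|| ≈ (0.9467, 0.322) (||v_1|| = 1).

λ_1 = 20.7006,  λ_2 = 4.2994;  v_1 ≈ (0.9467, 0.322)


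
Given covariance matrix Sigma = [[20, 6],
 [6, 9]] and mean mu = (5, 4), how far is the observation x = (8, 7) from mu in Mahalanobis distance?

Step 1 — centre the observation: (x - mu) = (3, 3).

Step 2 — invert Sigma. det(Sigma) = 20·9 - (6)² = 144.
  Sigma^{-1} = (1/det) · [[d, -b], [-b, a]] = [[0.0625, -0.0417],
 [-0.0417, 0.1389]].

Step 3 — form the quadratic (x - mu)^T · Sigma^{-1} · (x - mu):
  Sigma^{-1} · (x - mu) = (0.0625, 0.2917).
  (x - mu)^T · [Sigma^{-1} · (x - mu)] = (3)·(0.0625) + (3)·(0.2917) = 1.0625.

Step 4 — take square root: d = √(1.0625) ≈ 1.0308.

d(x, mu) = √(1.0625) ≈ 1.0308


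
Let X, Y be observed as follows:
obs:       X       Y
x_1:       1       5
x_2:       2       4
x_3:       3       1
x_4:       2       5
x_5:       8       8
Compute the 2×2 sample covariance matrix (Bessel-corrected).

Step 1 — column means:
  mean(X) = (1 + 2 + 3 + 2 + 8) / 5 = 16/5 = 3.2
  mean(Y) = (5 + 4 + 1 + 5 + 8) / 5 = 23/5 = 4.6

Step 2 — sample covariance S[i,j] = (1/(n-1)) · Σ_k (x_{k,i} - mean_i) · (x_{k,j} - mean_j), with n-1 = 4.
  S[X,X] = ((-2.2)·(-2.2) + (-1.2)·(-1.2) + (-0.2)·(-0.2) + (-1.2)·(-1.2) + (4.8)·(4.8)) / 4 = 30.8/4 = 7.7
  S[X,Y] = ((-2.2)·(0.4) + (-1.2)·(-0.6) + (-0.2)·(-3.6) + (-1.2)·(0.4) + (4.8)·(3.4)) / 4 = 16.4/4 = 4.1
  S[Y,Y] = ((0.4)·(0.4) + (-0.6)·(-0.6) + (-3.6)·(-3.6) + (0.4)·(0.4) + (3.4)·(3.4)) / 4 = 25.2/4 = 6.3

S is symmetric (S[j,i] = S[i,j]). Assembling:

S = [[7.7, 4.1],
 [4.1, 6.3]]


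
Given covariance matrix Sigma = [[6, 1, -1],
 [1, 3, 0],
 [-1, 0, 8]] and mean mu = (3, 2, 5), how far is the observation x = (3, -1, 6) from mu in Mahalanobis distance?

Step 1 — centre the observation: (x - mu) = (0, -3, 1).

Step 2 — invert Sigma (cofactor / det for 3×3, or solve directly):
  Sigma^{-1} = [[0.1805, -0.0602, 0.0226],
 [-0.0602, 0.3534, -0.0075],
 [0.0226, -0.0075, 0.1278]].

Step 3 — form the quadratic (x - mu)^T · Sigma^{-1} · (x - mu):
  Sigma^{-1} · (x - mu) = (0.203, -1.0677, 0.1504).
  (x - mu)^T · [Sigma^{-1} · (x - mu)] = (0)·(0.203) + (-3)·(-1.0677) + (1)·(0.1504) = 3.3534.

Step 4 — take square root: d = √(3.3534) ≈ 1.8312.

d(x, mu) = √(3.3534) ≈ 1.8312


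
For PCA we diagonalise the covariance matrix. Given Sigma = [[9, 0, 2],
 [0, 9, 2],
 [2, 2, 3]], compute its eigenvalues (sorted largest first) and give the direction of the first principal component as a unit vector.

Step 1 — characteristic polynomial p(λ) = det(λI - Sigma) = λ³ - tr·λ² + c_1·λ - det, where tr = trace, c_1 = sum of the principal 2×2 minors, det = det(Sigma):
  tr = 9 + 9 + 3 = 21,
  c_1 = (9·9 - (0)²) + (9·3 - (2)²) + (9·3 - (2)²) = 81 + 23 + 23 = 127,
  det = 9·(9·3 - (2)²) - (0)·((0)·3 - (2)·(2)) + (2)·((0)·(2) - 9·(2)) = 9·(23) - (0)·(-4) + (2)·(-18) = 171.
  So p(λ) = λ³ - 21λ² + 127λ - 171.
Step 2 — look for an integer root (rational root theorem: any rational root is an integer divisor of 171). Testing λ = 9:
  p(9) = 729 - 1701 + 1143 - 171 = 0  ✓
  Dividing out (λ - 9): p(λ) = (λ - 9)(λ² - 12λ + 19).
Step 3 — remaining eigenvalues from the quadratic λ² - 12λ + 19 = 0:
  Δ = 12² - 4·19 = 144 - 76 = 68,  λ = (12 ± √68)/2 = (12 ± 8.2462)/2 ≈ 10.1231 or 1.8769.
  Sorted: λ_1 = 10.1231,  λ_2 = 9,  λ_3 = 1.8769  (check: sum = 21 = tr ✓).

Step 4 — unit eigenvector for λ_1 ≈ 10.1231: v spans the null space of (Sigma - λ_1 I), whose rows are
  r_1 = (-1.1231, 0, 2),  r_2 = (0, -1.1231, 2),  r_3 = (2, 2, -7.1231).
  v is orthogonal to every row, so take v ∝ r_1 × r_2 = ((0)·(2) - (2)·(-1.1231), (2)·(0) - (-1.1231)·(2), (-1.1231)·(-1.1231) - (0)·(0)) ≈ (2.2462, 2.2462, 1.2614).
  Let u = (2.2462, 2.2462, 1.2614).
  ||u|| = √((2.2462)² + (2.2462)² + (1.2614)²) = √(11.682) ≈ 3.4179,  v_1 = u/||u|| ≈ (0.6572, 0.6572, 0.369) (||v_1|| = 1).

λ_1 = 10.1231,  λ_2 = 9,  λ_3 = 1.8769;  v_1 ≈ (0.6572, 0.6572, 0.369)


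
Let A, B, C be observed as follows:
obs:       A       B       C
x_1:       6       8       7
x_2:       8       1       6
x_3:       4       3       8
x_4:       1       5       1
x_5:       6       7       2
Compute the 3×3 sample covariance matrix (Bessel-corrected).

Step 1 — column means:
  mean(A) = (6 + 8 + 4 + 1 + 6) / 5 = 25/5 = 5
  mean(B) = (8 + 1 + 3 + 5 + 7) / 5 = 24/5 = 4.8
  mean(C) = (7 + 6 + 8 + 1 + 2) / 5 = 24/5 = 4.8

Step 2 — sample covariance S[i,j] = (1/(n-1)) · Σ_k (x_{k,i} - mean_i) · (x_{k,j} - mean_j), with n-1 = 4.
  S[A,A] = ((1)·(1) + (3)·(3) + (-1)·(-1) + (-4)·(-4) + (1)·(1)) / 4 = 28/4 = 7
  S[A,B] = ((1)·(3.2) + (3)·(-3.8) + (-1)·(-1.8) + (-4)·(0.2) + (1)·(2.2)) / 4 = -5/4 = -1.25
  S[A,C] = ((1)·(2.2) + (3)·(1.2) + (-1)·(3.2) + (-4)·(-3.8) + (1)·(-2.8)) / 4 = 15/4 = 3.75
  S[B,B] = ((3.2)·(3.2) + (-3.8)·(-3.8) + (-1.8)·(-1.8) + (0.2)·(0.2) + (2.2)·(2.2)) / 4 = 32.8/4 = 8.2
  S[B,C] = ((3.2)·(2.2) + (-3.8)·(1.2) + (-1.8)·(3.2) + (0.2)·(-3.8) + (2.2)·(-2.8)) / 4 = -10.2/4 = -2.55
  S[C,C] = ((2.2)·(2.2) + (1.2)·(1.2) + (3.2)·(3.2) + (-3.8)·(-3.8) + (-2.8)·(-2.8)) / 4 = 38.8/4 = 9.7

S is symmetric (S[j,i] = S[i,j]). Assembling:

S = [[7, -1.25, 3.75],
 [-1.25, 8.2, -2.55],
 [3.75, -2.55, 9.7]]


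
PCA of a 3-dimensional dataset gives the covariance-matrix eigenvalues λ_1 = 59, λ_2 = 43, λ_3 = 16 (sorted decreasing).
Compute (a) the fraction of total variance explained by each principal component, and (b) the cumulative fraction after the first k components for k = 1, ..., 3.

Step 1 — total variance = trace(Sigma) = Σ λ_i = 59 + 43 + 16 = 118.

Step 2 — fraction explained by component i = λ_i / Σ λ:
  PC1: 59/118 = 0.5
  PC2: 43/118 = 0.3644
  PC3: 16/118 = 0.1356

Step 3 — cumulative fraction after k components = (λ_1 + ... + λ_k) / Σ λ:
  k = 1: 59/118 = 0.5
  k = 2: (59 + 43)/118 = 102/118 = 0.8644
  k = 3: (59 + 43 + 16)/118 = 118/118 = 1

Summary (fraction, with percent):

explained: PC1 0.5 (50%), PC2 0.3644 (36.44%), PC3 0.1356 (13.56%);  cumulative: 0.5, 0.8644, 1


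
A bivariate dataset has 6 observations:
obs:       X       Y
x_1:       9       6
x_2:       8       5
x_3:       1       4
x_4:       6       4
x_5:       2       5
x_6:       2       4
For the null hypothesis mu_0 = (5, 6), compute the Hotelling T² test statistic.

Step 1 — sample mean vector:
  mean(X) = (9 + 8 + 1 + 6 + 2 + 2) / 6 = 28/6 = 4.6667
  mean(Y) = (6 + 5 + 4 + 4 + 5 + 4) / 6 = 28/6 = 4.6667
  x̄ = (4.6667, 4.6667),  deviation x̄ - mu_0 = (4.6667, 4.6667) - (5, 6) = (-0.3333, -1.3333).

Step 2 — sample covariance matrix, S[i,j] = (1/(n-1)) · Σ_k (x_{k,i} - mean_i) · (x_{k,j} - mean_j), divisor n-1 = 5:
  S[X,X] = ((4.3333)·(4.3333) + (3.3333)·(3.3333) + (-3.6667)·(-3.6667) + (1.3333)·(1.3333) + (-2.6667)·(-2.6667) + (-2.6667)·(-2.6667)) / 5 = 59.3333/5 = 11.8667
  S[X,Y] = ((4.3333)·(1.3333) + (3.3333)·(0.3333) + (-3.6667)·(-0.6667) + (1.3333)·(-0.6667) + (-2.6667)·(0.3333) + (-2.6667)·(-0.6667)) / 5 = 9.3333/5 = 1.8667
  S[Y,Y] = ((1.3333)·(1.3333) + (0.3333)·(0.3333) + (-0.6667)·(-0.6667) + (-0.6667)·(-0.6667) + (0.3333)·(0.3333) + (-0.6667)·(-0.6667)) / 5 = 3.3333/5 = 0.6667
  S = [[11.8667, 1.8667],
 [1.8667, 0.6667]].

Step 3 — invert S. det(S) = 11.8667·0.6667 - (1.8667)² = 4.4267.
  S^{-1} = (1/det) · [[d, -b], [-b, a]] = [[0.1506, -0.4217],
 [-0.4217, 2.6807]].

Step 4 — quadratic form (x̄ - mu_0)^T · S^{-1} · (x̄ - mu_0):
  S^{-1} · (x̄ - mu_0) = (0.512, -3.4337),
  (x̄ - mu_0)^T · [...] = (-0.3333)·(0.512) + (-1.3333)·(-3.4337) = 4.4076.

Step 5 — scale by n: T² = 6 · 4.4076 = 26.4458.

T² ≈ 26.4458


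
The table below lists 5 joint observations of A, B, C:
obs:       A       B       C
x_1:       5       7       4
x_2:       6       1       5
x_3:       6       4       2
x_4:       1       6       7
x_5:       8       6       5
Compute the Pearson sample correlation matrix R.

Step 1 — column means:
  mean(A) = (5 + 6 + 6 + 1 + 8) / 5 = 26/5 = 5.2
  mean(B) = (7 + 1 + 4 + 6 + 6) / 5 = 24/5 = 4.8
  mean(C) = (4 + 5 + 2 + 7 + 5) / 5 = 23/5 = 4.6

Step 2 — sample variances and covariances s[i,j] = (1/(n-1)) · Σ_k (x_{k,i} - mean_i) · (x_{k,j} - mean_j), with n-1 = 4:
  s[A,A] = ((-0.2)·(-0.2) + (0.8)·(0.8) + (0.8)·(0.8) + (-4.2)·(-4.2) + (2.8)·(2.8)) / 4 = 26.8/4 = 6.7
  s[A,B] = ((-0.2)·(2.2) + (0.8)·(-3.8) + (0.8)·(-0.8) + (-4.2)·(1.2) + (2.8)·(1.2)) / 4 = -5.8/4 = -1.45
  s[A,C] = ((-0.2)·(-0.6) + (0.8)·(0.4) + (0.8)·(-2.6) + (-4.2)·(2.4) + (2.8)·(0.4)) / 4 = -10.6/4 = -2.65
  s[B,B] = ((2.2)·(2.2) + (-3.8)·(-3.8) + (-0.8)·(-0.8) + (1.2)·(1.2) + (1.2)·(1.2)) / 4 = 22.8/4 = 5.7
  s[B,C] = ((2.2)·(-0.6) + (-3.8)·(0.4) + (-0.8)·(-2.6) + (1.2)·(2.4) + (1.2)·(0.4)) / 4 = 2.6/4 = 0.65
  s[C,C] = ((-0.6)·(-0.6) + (0.4)·(0.4) + (-2.6)·(-2.6) + (2.4)·(2.4) + (0.4)·(0.4)) / 4 = 13.2/4 = 3.3
  Sample standard deviations s_i = √(s[i,i]):
  s(A) = √(6.7) = 2.5884
  s(B) = √(5.7) = 2.3875
  s(C) = √(3.3) = 1.8166

Step 3 — r_{ij} = s_{ij} / (s_i · s_j):
  r[A,A] = 1 (diagonal).
  r[A,B] = -1.45 / (2.5884 · 2.3875) = -1.45 / 6.1798 = -0.2346
  r[A,C] = -2.65 / (2.5884 · 1.8166) = -2.65 / 4.7021 = -0.5636
  r[B,B] = 1 (diagonal).
  r[B,C] = 0.65 / (2.3875 · 1.8166) = 0.65 / 4.337 = 0.1499
  r[C,C] = 1 (diagonal).

R is symmetric with unit diagonal. Assembling:

R = [[1, -0.2346, -0.5636],
 [-0.2346, 1, 0.1499],
 [-0.5636, 0.1499, 1]]


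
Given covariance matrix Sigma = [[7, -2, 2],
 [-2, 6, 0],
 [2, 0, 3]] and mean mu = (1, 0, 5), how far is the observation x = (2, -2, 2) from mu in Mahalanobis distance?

Step 1 — centre the observation: (x - mu) = (1, -2, -3).

Step 2 — invert Sigma (cofactor / det for 3×3, or solve directly):
  Sigma^{-1} = [[0.2, 0.0667, -0.1333],
 [0.0667, 0.1889, -0.0444],
 [-0.1333, -0.0444, 0.4222]].

Step 3 — form the quadratic (x - mu)^T · Sigma^{-1} · (x - mu):
  Sigma^{-1} · (x - mu) = (0.4667, -0.1778, -1.3111).
  (x - mu)^T · [Sigma^{-1} · (x - mu)] = (1)·(0.4667) + (-2)·(-0.1778) + (-3)·(-1.3111) = 4.7556.

Step 4 — take square root: d = √(4.7556) ≈ 2.1807.

d(x, mu) = √(4.7556) ≈ 2.1807


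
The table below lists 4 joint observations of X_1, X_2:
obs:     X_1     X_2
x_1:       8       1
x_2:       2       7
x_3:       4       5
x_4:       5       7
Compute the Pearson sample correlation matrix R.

Step 1 — column means:
  mean(X_1) = (8 + 2 + 4 + 5) / 4 = 19/4 = 4.75
  mean(X_2) = (1 + 7 + 5 + 7) / 4 = 20/4 = 5

Step 2 — sample variances and covariances s[i,j] = (1/(n-1)) · Σ_k (x_{k,i} - mean_i) · (x_{k,j} - mean_j), with n-1 = 3:
  s[X_1,X_1] = ((3.25)·(3.25) + (-2.75)·(-2.75) + (-0.75)·(-0.75) + (0.25)·(0.25)) / 3 = 18.75/3 = 6.25
  s[X_1,X_2] = ((3.25)·(-4) + (-2.75)·(2) + (-0.75)·(0) + (0.25)·(2)) / 3 = -18/3 = -6
  s[X_2,X_2] = ((-4)·(-4) + (2)·(2) + (0)·(0) + (2)·(2)) / 3 = 24/3 = 8
  Sample standard deviations s_i = √(s[i,i]):
  s(X_1) = √(6.25) = 2.5
  s(X_2) = √(8) = 2.8284

Step 3 — r_{ij} = s_{ij} / (s_i · s_j):
  r[X_1,X_1] = 1 (diagonal).
  r[X_1,X_2] = -6 / (2.5 · 2.8284) = -6 / 7.0711 = -0.8485
  r[X_2,X_2] = 1 (diagonal).

R is symmetric with unit diagonal. Assembling:

R = [[1, -0.8485],
 [-0.8485, 1]]


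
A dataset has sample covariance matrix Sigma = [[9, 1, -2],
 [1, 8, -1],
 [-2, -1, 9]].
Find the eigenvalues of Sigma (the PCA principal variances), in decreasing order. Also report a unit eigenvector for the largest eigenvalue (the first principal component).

Step 1 — characteristic polynomial p(λ) = det(λI - Sigma) = λ³ - tr·λ² + c_1·λ - det, where tr = trace, c_1 = sum of the principal 2×2 minors, det = det(Sigma):
  tr = 9 + 8 + 9 = 26,
  c_1 = (9·8 - (1)²) + (9·9 - (-2)²) + (8·9 - (-1)²) = 71 + 77 + 71 = 219,
  det = 9·(8·9 - (-1)²) - (1)·((1)·9 - (-1)·(-2)) + (-2)·((1)·(-1) - 8·(-2)) = 9·(71) - (1)·(7) + (-2)·(15) = 602.
  So p(λ) = λ³ - 26λ² + 219λ - 602.
Step 2 — look for an integer root (rational root theorem: any rational root is an integer divisor of 602). Testing λ = 7:
  p(7) = 343 - 1274 + 1533 - 602 = 0  ✓
  Dividing out (λ - 7): p(λ) = (λ - 7)(λ² - 19λ + 86).
Step 3 — remaining eigenvalues from the quadratic λ² - 19λ + 86 = 0:
  Δ = 19² - 4·86 = 361 - 344 = 17,  λ = (19 ± √17)/2 = (19 ± 4.1231)/2 ≈ 11.5616 or 7.4384.
  Sorted: λ_1 = 11.5616,  λ_2 = 7.4384,  λ_3 = 7  (check: sum = 26 = tr ✓).

Step 4 — unit eigenvector for λ_1 ≈ 11.5616: v spans the null space of (Sigma - λ_1 I), whose rows are
  r_1 = (-2.5616, 1, -2),  r_2 = (1, -3.5616, -1),  r_3 = (-2, -1, -2.5616).
  v is orthogonal to every row, so take v ∝ r_1 × r_2 = ((1)·(-1) - (-2)·(-3.5616), (-2)·(1) - (-2.5616)·(-1), (-2.5616)·(-3.5616) - (1)·(1)) ≈ (-8.1231, -4.5616, 8.1231).
  Rescale (multiply by -1 so the first nonzero entry is positive): u = (8.1231, 4.5616, -8.1231).
  ||u|| = √((8.1231)² + (4.5616)² + (-8.1231)²) = √(152.7775) ≈ 12.3603,  v_1 = u/||u|| ≈ (0.6572, 0.369, -0.6572) (||v_1|| = 1).

λ_1 = 11.5616,  λ_2 = 7.4384,  λ_3 = 7;  v_1 ≈ (0.6572, 0.369, -0.6572)


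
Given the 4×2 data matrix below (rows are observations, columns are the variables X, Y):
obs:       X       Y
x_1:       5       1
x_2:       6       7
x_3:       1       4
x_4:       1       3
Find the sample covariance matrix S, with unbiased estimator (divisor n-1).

Step 1 — column means:
  mean(X) = (5 + 6 + 1 + 1) / 4 = 13/4 = 3.25
  mean(Y) = (1 + 7 + 4 + 3) / 4 = 15/4 = 3.75

Step 2 — sample covariance S[i,j] = (1/(n-1)) · Σ_k (x_{k,i} - mean_i) · (x_{k,j} - mean_j), with n-1 = 3.
  S[X,X] = ((1.75)·(1.75) + (2.75)·(2.75) + (-2.25)·(-2.25) + (-2.25)·(-2.25)) / 3 = 20.75/3 = 6.9167
  S[X,Y] = ((1.75)·(-2.75) + (2.75)·(3.25) + (-2.25)·(0.25) + (-2.25)·(-0.75)) / 3 = 5.25/3 = 1.75
  S[Y,Y] = ((-2.75)·(-2.75) + (3.25)·(3.25) + (0.25)·(0.25) + (-0.75)·(-0.75)) / 3 = 18.75/3 = 6.25

S is symmetric (S[j,i] = S[i,j]). Assembling:

S = [[6.9167, 1.75],
 [1.75, 6.25]]


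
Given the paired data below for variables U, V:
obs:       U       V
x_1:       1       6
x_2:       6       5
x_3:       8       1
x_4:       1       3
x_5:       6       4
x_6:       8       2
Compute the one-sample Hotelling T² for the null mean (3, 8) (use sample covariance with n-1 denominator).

Step 1 — sample mean vector:
  mean(U) = (1 + 6 + 8 + 1 + 6 + 8) / 6 = 30/6 = 5
  mean(V) = (6 + 5 + 1 + 3 + 4 + 2) / 6 = 21/6 = 3.5
  x̄ = (5, 3.5),  deviation x̄ - mu_0 = (5, 3.5) - (3, 8) = (2, -4.5).

Step 2 — sample covariance matrix, S[i,j] = (1/(n-1)) · Σ_k (x_{k,i} - mean_i) · (x_{k,j} - mean_j), divisor n-1 = 5:
  S[U,U] = ((-4)·(-4) + (1)·(1) + (3)·(3) + (-4)·(-4) + (1)·(1) + (3)·(3)) / 5 = 52/5 = 10.4
  S[U,V] = ((-4)·(2.5) + (1)·(1.5) + (3)·(-2.5) + (-4)·(-0.5) + (1)·(0.5) + (3)·(-1.5)) / 5 = -18/5 = -3.6
  S[V,V] = ((2.5)·(2.5) + (1.5)·(1.5) + (-2.5)·(-2.5) + (-0.5)·(-0.5) + (0.5)·(0.5) + (-1.5)·(-1.5)) / 5 = 17.5/5 = 3.5
  S = [[10.4, -3.6],
 [-3.6, 3.5]].

Step 3 — invert S. det(S) = 10.4·3.5 - (-3.6)² = 23.44.
  S^{-1} = (1/det) · [[d, -b], [-b, a]] = [[0.1493, 0.1536],
 [0.1536, 0.4437]].

Step 4 — quadratic form (x̄ - mu_0)^T · S^{-1} · (x̄ - mu_0):
  S^{-1} · (x̄ - mu_0) = (-0.3925, -1.6894),
  (x̄ - mu_0)^T · [...] = (2)·(-0.3925) + (-4.5)·(-1.6894) = 6.8174.

Step 5 — scale by n: T² = 6 · 6.8174 = 40.9044.

T² ≈ 40.9044


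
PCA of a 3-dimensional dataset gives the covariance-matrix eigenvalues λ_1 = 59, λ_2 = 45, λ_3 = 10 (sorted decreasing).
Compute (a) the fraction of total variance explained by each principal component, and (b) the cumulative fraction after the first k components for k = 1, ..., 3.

Step 1 — total variance = trace(Sigma) = Σ λ_i = 59 + 45 + 10 = 114.

Step 2 — fraction explained by component i = λ_i / Σ λ:
  PC1: 59/114 = 0.5175
  PC2: 45/114 = 0.3947
  PC3: 10/114 = 0.0877

Step 3 — cumulative fraction after k components = (λ_1 + ... + λ_k) / Σ λ:
  k = 1: 59/114 = 0.5175
  k = 2: (59 + 45)/114 = 104/114 = 0.9123
  k = 3: (59 + 45 + 10)/114 = 114/114 = 1

Summary (fraction, with percent):

explained: PC1 0.5175 (51.75%), PC2 0.3947 (39.47%), PC3 0.0877 (8.77%);  cumulative: 0.5175, 0.9123, 1


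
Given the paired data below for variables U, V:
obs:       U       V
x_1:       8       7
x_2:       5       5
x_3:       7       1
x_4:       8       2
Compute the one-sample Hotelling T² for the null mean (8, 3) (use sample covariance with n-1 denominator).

Step 1 — sample mean vector:
  mean(U) = (8 + 5 + 7 + 8) / 4 = 28/4 = 7
  mean(V) = (7 + 5 + 1 + 2) / 4 = 15/4 = 3.75
  x̄ = (7, 3.75),  deviation x̄ - mu_0 = (7, 3.75) - (8, 3) = (-1, 0.75).

Step 2 — sample covariance matrix, S[i,j] = (1/(n-1)) · Σ_k (x_{k,i} - mean_i) · (x_{k,j} - mean_j), divisor n-1 = 3:
  S[U,U] = ((1)·(1) + (-2)·(-2) + (0)·(0) + (1)·(1)) / 3 = 6/3 = 2
  S[U,V] = ((1)·(3.25) + (-2)·(1.25) + (0)·(-2.75) + (1)·(-1.75)) / 3 = -1/3 = -0.3333
  S[V,V] = ((3.25)·(3.25) + (1.25)·(1.25) + (-2.75)·(-2.75) + (-1.75)·(-1.75)) / 3 = 22.75/3 = 7.5833
  S = [[2, -0.3333],
 [-0.3333, 7.5833]].

Step 3 — invert S. det(S) = 2·7.5833 - (-0.3333)² = 15.0556.
  S^{-1} = (1/det) · [[d, -b], [-b, a]] = [[0.5037, 0.0221],
 [0.0221, 0.1328]].

Step 4 — quadratic form (x̄ - mu_0)^T · S^{-1} · (x̄ - mu_0):
  S^{-1} · (x̄ - mu_0) = (-0.4871, 0.0775),
  (x̄ - mu_0)^T · [...] = (-1)·(-0.4871) + (0.75)·(0.0775) = 0.5452.

Step 5 — scale by n: T² = 4 · 0.5452 = 2.1808.

T² ≈ 2.1808
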